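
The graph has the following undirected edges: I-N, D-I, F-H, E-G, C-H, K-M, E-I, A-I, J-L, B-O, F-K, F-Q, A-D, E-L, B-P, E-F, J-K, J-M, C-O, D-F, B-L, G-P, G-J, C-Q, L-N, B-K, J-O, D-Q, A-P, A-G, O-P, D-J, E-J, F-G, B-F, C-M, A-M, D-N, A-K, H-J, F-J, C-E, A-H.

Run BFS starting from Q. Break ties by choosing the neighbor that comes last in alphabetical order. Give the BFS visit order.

Visit Q; enqueue F, D, C → queue [F, D, C]
Visit F; enqueue K, J, H, G, E, B → queue [D, C, K, J, H, G, E, B]
Visit D; enqueue N, I, A → queue [C, K, J, H, G, E, B, N, I, A]
Visit C; enqueue O, M → queue [K, J, H, G, E, B, N, I, A, O, M]
Visit K → queue [J, H, G, E, B, N, I, A, O, M]
Visit J; enqueue L → queue [H, G, E, B, N, I, A, O, M, L]
Visit H → queue [G, E, B, N, I, A, O, M, L]
Visit G; enqueue P → queue [E, B, N, I, A, O, M, L, P]
Visit E → queue [B, N, I, A, O, M, L, P]
Visit B → queue [N, I, A, O, M, L, P]
Visit N → queue [I, A, O, M, L, P]
Visit I → queue [A, O, M, L, P]
Visit A → queue [O, M, L, P]
Visit O → queue [M, L, P]
Visit M → queue [L, P]
Visit L → queue [P]
Visit P → queue []

Q, F, D, C, K, J, H, G, E, B, N, I, A, O, M, L, P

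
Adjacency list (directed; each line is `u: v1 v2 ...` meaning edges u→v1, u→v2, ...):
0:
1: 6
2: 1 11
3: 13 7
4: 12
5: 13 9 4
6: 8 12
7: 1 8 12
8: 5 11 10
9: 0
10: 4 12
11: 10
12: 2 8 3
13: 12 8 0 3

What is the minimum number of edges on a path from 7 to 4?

Level 0: 7
Level 1: 1, 8, 12
Level 2: 2, 3, 5, 6, 10, 11
Level 3: 4, 9, 13
Level 4: 0
4 first appears at level 3.

3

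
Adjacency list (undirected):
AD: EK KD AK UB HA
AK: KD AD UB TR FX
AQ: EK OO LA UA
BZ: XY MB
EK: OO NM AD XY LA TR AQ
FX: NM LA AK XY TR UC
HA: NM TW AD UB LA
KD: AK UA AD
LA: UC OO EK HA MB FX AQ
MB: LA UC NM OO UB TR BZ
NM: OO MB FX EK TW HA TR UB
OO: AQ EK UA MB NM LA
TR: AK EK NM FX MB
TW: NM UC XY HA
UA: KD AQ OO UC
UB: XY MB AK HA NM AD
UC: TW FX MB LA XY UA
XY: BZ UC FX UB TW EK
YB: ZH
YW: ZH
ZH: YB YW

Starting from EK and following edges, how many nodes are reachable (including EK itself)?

BFS from EK visits: EK, XY, TR, OO, NM, LA, AQ, AD, UC, UB, TW, FX, BZ, MB, AK, UA, HA, KD
Reachable nodes: 18 of 21 total.

18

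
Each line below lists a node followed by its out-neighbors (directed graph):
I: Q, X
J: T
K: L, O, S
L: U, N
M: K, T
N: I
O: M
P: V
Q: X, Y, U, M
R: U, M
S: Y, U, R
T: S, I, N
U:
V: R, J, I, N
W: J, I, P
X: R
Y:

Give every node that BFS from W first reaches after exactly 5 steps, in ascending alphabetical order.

Level 0: W
Level 1: I, J, P
Level 2: Q, T, V, X
Level 3: M, N, R, S, U, Y
Level 4: K
Level 5: L, O

L, O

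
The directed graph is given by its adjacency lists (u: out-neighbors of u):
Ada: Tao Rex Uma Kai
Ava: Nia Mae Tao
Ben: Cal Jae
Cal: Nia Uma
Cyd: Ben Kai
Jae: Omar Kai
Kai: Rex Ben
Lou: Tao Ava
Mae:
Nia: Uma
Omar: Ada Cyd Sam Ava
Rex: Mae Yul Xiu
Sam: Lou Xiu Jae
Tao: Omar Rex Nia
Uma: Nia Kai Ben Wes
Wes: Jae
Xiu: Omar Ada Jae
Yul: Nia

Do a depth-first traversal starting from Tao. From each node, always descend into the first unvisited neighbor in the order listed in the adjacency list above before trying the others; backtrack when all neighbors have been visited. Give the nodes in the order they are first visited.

Visit Tao
Tao → Omar
Omar → Ada
Ada → Rex
Rex → Mae
Rex → Yul
Yul → Nia
Nia → Uma
Uma → Kai
Kai → Ben
Ben → Cal
Ben → Jae
Uma → Wes
Rex → Xiu
Omar → Cyd
Omar → Sam
Sam → Lou
Lou → Ava

Tao Omar Ada Rex Mae Yul Nia Uma Kai Ben Cal Jae Wes Xiu Cyd Sam Lou Ava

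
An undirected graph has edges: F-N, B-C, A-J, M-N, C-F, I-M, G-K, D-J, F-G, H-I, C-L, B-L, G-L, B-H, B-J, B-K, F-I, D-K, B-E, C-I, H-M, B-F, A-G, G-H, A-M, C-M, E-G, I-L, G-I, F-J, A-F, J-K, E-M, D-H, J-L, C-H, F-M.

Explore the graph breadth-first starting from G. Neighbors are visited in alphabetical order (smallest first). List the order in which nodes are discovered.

Visit G; enqueue A, E, F, H, I, K, L → queue [A, E, F, H, I, K, L]
Visit A; enqueue J, M → queue [E, F, H, I, K, L, J, M]
Visit E; enqueue B → queue [F, H, I, K, L, J, M, B]
Visit F; enqueue C, N → queue [H, I, K, L, J, M, B, C, N]
Visit H; enqueue D → queue [I, K, L, J, M, B, C, N, D]
Visit I → queue [K, L, J, M, B, C, N, D]
Visit K → queue [L, J, M, B, C, N, D]
Visit L → queue [J, M, B, C, N, D]
Visit J → queue [M, B, C, N, D]
Visit M → queue [B, C, N, D]
Visit B → queue [C, N, D]
Visit C → queue [N, D]
Visit N → queue [D]
Visit D → queue []

G, A, E, F, H, I, K, L, J, M, B, C, N, D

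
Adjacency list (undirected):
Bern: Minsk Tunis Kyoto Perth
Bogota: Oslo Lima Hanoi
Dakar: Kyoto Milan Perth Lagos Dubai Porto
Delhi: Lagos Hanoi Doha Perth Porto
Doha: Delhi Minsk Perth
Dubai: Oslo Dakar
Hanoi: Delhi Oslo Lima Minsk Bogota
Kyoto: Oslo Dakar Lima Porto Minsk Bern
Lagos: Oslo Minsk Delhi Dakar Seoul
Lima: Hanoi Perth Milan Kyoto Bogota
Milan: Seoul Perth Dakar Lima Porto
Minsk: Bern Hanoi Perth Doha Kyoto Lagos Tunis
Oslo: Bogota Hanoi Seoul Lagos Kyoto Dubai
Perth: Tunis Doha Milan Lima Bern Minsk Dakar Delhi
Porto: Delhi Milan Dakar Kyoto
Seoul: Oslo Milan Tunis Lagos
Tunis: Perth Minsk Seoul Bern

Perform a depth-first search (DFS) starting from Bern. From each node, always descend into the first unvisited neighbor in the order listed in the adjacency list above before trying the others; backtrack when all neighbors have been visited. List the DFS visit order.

Bern -> Minsk -> Hanoi -> Delhi -> Lagos -> Oslo -> Bogota -> Lima -> Perth -> Tunis -> Seoul -> Milan -> Dakar -> Kyoto -> Porto -> Dubai -> Doha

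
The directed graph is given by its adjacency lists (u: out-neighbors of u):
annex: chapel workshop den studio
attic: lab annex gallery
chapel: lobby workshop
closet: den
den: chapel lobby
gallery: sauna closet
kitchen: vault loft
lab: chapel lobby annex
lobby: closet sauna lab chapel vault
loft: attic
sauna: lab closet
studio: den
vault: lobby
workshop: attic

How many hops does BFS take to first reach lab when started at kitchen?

3

Level 0: kitchen
Level 1: loft, vault
Level 2: attic, lobby
Level 3: annex, chapel, closet, gallery, lab, sauna
Level 4: den, studio, workshop
lab first appears at level 3.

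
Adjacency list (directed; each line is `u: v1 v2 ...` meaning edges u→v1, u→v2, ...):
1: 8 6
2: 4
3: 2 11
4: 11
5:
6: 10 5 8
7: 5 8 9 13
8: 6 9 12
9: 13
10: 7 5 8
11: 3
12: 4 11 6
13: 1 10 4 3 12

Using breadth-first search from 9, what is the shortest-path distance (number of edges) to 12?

Level 0: 9
Level 1: 13
Level 2: 1, 3, 4, 10, 12
Level 3: 2, 5, 6, 7, 8, 11
12 first appears at level 2.

2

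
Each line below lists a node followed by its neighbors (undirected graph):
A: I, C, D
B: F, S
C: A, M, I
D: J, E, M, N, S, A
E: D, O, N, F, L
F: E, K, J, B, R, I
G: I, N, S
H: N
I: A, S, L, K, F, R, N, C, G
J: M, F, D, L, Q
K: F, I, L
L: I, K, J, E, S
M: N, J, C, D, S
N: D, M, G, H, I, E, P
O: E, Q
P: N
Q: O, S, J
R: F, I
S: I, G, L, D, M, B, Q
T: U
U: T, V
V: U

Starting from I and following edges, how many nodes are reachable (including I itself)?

19

BFS from I visits: I, A, S, L, K, F, R, N, C, G, D, M, B, Q, J, E, H, P, O
Reachable nodes: 19 of 22 total.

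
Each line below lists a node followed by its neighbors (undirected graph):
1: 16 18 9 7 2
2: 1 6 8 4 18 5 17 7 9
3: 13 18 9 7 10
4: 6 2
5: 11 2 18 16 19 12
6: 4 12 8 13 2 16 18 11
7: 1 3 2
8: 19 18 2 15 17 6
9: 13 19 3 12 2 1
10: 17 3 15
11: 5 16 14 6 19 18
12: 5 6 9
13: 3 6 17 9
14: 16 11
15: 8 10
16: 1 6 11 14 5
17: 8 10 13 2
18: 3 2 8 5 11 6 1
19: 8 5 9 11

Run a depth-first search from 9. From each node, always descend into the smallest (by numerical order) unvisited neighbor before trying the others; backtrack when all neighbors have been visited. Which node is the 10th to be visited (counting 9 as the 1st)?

7

Visit 9
9 → 1
1 → 2
2 → 4
4 → 6
6 → 8
8 → 15
15 → 10
10 → 3
3 → 7
3 → 13
13 → 17
3 → 18
18 → 5
5 → 11
11 → 14
14 → 16
11 → 19
5 → 12

Visit order: 9, 1, 2, 4, 6, 8, 15, 10, 3, 7, 13, 17, 18, 5, 11, 14, 16, 19, 12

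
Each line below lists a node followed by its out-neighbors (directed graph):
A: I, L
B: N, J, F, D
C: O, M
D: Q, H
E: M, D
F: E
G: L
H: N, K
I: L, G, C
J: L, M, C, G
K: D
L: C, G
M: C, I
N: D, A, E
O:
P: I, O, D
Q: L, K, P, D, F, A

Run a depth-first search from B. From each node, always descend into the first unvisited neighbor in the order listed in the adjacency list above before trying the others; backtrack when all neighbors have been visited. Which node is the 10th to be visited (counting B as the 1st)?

G

Visit B
B → N
N → D
D → Q
Q → L
L → C
C → O
C → M
M → I
I → G
Q → K
Q → P
Q → F
F → E
Q → A
D → H
B → J

Visit order: B, N, D, Q, L, C, O, M, I, G, K, P, F, E, A, H, J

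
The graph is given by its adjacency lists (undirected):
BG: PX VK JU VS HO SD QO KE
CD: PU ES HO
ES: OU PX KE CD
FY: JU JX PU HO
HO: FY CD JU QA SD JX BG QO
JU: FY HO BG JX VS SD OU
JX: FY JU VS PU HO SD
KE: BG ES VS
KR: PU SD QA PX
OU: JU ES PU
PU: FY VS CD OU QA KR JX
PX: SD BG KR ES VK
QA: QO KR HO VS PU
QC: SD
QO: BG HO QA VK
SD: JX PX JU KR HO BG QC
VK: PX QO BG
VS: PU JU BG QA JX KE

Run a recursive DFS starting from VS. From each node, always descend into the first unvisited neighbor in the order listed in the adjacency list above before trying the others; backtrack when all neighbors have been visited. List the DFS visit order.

VS PU FY JU HO CD ES OU PX SD JX KR QA QO BG VK KE QC

Visit VS
VS → PU
PU → FY
FY → JU
JU → HO
HO → CD
CD → ES
ES → OU
ES → PX
PX → SD
SD → JX
SD → KR
KR → QA
QA → QO
QO → BG
BG → VK
BG → KE
SD → QC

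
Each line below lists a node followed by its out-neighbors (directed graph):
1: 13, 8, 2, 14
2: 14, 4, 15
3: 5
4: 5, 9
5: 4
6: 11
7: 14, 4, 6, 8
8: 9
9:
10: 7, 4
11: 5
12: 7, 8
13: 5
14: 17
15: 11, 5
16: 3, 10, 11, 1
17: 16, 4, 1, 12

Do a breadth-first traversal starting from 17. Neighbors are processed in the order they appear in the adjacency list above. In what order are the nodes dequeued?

Visit 17; enqueue 16, 4, 1, 12 → queue [16, 4, 1, 12]
Visit 16; enqueue 3, 10, 11 → queue [4, 1, 12, 3, 10, 11]
Visit 4; enqueue 5, 9 → queue [1, 12, 3, 10, 11, 5, 9]
Visit 1; enqueue 13, 8, 2, 14 → queue [12, 3, 10, 11, 5, 9, 13, 8, 2, 14]
Visit 12; enqueue 7 → queue [3, 10, 11, 5, 9, 13, 8, 2, 14, 7]
Visit 3 → queue [10, 11, 5, 9, 13, 8, 2, 14, 7]
Visit 10 → queue [11, 5, 9, 13, 8, 2, 14, 7]
Visit 11 → queue [5, 9, 13, 8, 2, 14, 7]
Visit 5 → queue [9, 13, 8, 2, 14, 7]
Visit 9 → queue [13, 8, 2, 14, 7]
Visit 13 → queue [8, 2, 14, 7]
Visit 8 → queue [2, 14, 7]
Visit 2; enqueue 15 → queue [14, 7, 15]
Visit 14 → queue [7, 15]
Visit 7; enqueue 6 → queue [15, 6]
Visit 15 → queue [6]
Visit 6 → queue []

17 → 16 → 4 → 1 → 12 → 3 → 10 → 11 → 5 → 9 → 13 → 8 → 2 → 14 → 7 → 15 → 6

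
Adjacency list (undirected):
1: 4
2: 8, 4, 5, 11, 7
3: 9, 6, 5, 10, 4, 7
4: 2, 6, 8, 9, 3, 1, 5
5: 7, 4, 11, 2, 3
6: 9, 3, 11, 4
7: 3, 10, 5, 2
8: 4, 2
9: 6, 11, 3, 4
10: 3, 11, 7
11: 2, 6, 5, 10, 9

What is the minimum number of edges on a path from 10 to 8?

3

Level 0: 10
Level 1: 3, 7, 11
Level 2: 2, 4, 5, 6, 9
Level 3: 1, 8
8 first appears at level 3.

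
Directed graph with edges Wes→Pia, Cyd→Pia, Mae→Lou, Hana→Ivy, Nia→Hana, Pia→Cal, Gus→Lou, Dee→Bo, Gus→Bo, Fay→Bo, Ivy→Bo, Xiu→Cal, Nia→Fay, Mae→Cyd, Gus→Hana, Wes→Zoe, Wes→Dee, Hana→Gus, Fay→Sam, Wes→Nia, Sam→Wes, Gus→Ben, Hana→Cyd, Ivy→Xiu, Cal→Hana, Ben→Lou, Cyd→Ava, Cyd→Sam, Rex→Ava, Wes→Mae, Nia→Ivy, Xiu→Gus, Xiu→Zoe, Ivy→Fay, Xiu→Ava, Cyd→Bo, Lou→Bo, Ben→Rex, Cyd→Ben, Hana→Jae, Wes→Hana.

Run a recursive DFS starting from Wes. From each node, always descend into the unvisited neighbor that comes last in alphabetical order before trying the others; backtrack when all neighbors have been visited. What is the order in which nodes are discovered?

Visit Wes
Wes → Zoe
Wes → Pia
Pia → Cal
Cal → Hana
Hana → Jae
Hana → Ivy
Ivy → Xiu
Xiu → Gus
Gus → Lou
Lou → Bo
Gus → Ben
Ben → Rex
Rex → Ava
Ivy → Fay
Fay → Sam
Hana → Cyd
Wes → Nia
Wes → Mae
Wes → Dee

Wes -> Zoe -> Pia -> Cal -> Hana -> Jae -> Ivy -> Xiu -> Gus -> Lou -> Bo -> Ben -> Rex -> Ava -> Fay -> Sam -> Cyd -> Nia -> Mae -> Dee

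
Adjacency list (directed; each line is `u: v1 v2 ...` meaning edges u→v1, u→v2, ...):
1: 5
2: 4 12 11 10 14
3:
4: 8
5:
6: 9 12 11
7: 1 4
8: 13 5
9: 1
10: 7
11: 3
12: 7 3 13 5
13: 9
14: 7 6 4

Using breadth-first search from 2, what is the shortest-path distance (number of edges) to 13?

Level 0: 2
Level 1: 4, 10, 11, 12, 14
Level 2: 3, 5, 6, 7, 8, 13
Level 3: 1, 9
13 first appears at level 2.

2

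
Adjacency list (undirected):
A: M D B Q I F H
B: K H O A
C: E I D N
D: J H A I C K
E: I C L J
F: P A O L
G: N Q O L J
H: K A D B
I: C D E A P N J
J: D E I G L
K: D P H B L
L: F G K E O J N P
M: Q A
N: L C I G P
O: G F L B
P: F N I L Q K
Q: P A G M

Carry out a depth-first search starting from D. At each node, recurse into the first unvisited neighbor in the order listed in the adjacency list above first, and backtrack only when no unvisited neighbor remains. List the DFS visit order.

D, J, E, I, C, N, L, F, P, Q, A, M, B, K, H, O, G

Visit D
D → J
J → E
E → I
I → C
C → N
N → L
L → F
F → P
P → Q
Q → A
A → M
A → B
B → K
K → H
B → O
O → G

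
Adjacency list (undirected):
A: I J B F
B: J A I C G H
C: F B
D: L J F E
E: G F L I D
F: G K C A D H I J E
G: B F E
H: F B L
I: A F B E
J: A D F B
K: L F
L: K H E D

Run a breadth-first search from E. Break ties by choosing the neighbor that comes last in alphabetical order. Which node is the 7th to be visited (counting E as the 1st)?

Visit E; enqueue L, I, G, F, D → queue [L, I, G, F, D]
Visit L; enqueue K, H → queue [I, G, F, D, K, H]
Visit I; enqueue B, A → queue [G, F, D, K, H, B, A]
Visit G → queue [F, D, K, H, B, A]
Visit F; enqueue J, C → queue [D, K, H, B, A, J, C]
Visit D → queue [K, H, B, A, J, C]
Visit K → queue [H, B, A, J, C]
Visit H → queue [B, A, J, C]
Visit B → queue [A, J, C]
Visit A → queue [J, C]
Visit J → queue [C]
Visit C → queue []

Visit order: E, L, I, G, F, D, K, H, B, A, J, C

K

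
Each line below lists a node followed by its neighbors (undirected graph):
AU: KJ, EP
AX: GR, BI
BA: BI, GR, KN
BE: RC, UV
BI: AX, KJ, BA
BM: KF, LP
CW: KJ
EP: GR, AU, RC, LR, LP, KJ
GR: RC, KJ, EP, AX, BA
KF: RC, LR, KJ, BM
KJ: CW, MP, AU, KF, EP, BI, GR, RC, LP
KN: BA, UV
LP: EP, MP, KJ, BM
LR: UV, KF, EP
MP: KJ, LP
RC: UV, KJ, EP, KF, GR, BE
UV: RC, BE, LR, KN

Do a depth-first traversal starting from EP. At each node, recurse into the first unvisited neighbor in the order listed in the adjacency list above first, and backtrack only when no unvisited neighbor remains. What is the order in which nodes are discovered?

EP, GR, RC, UV, BE, LR, KF, KJ, CW, MP, LP, BM, AU, BI, AX, BA, KN

Visit EP
EP → GR
GR → RC
RC → UV
UV → BE
UV → LR
LR → KF
KF → KJ
KJ → CW
KJ → MP
MP → LP
LP → BM
KJ → AU
KJ → BI
BI → AX
BI → BA
BA → KN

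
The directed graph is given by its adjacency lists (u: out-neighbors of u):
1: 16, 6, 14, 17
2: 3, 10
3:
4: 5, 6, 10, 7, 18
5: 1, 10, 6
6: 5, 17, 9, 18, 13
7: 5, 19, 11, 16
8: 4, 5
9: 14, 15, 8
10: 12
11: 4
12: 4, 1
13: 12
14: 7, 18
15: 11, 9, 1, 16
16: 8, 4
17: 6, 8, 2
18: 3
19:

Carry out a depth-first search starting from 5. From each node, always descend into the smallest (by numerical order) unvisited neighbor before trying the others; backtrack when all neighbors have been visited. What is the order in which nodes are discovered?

5 → 1 → 6 → 9 → 8 → 4 → 7 → 11 → 16 → 19 → 10 → 12 → 18 → 3 → 14 → 15 → 13 → 17 → 2

Visit 5
5 → 1
1 → 6
6 → 9
9 → 8
8 → 4
4 → 7
7 → 11
7 → 16
7 → 19
4 → 10
10 → 12
4 → 18
18 → 3
9 → 14
9 → 15
6 → 13
6 → 17
17 → 2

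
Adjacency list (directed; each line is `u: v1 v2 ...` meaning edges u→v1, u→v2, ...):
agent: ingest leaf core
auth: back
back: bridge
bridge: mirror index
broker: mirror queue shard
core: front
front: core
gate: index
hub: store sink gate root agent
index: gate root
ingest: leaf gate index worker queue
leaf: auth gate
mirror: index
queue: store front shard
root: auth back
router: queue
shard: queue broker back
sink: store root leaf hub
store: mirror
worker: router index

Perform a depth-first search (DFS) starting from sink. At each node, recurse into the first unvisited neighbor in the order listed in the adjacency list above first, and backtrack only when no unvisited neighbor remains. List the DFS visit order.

sink -> store -> mirror -> index -> gate -> root -> auth -> back -> bridge -> leaf -> hub -> agent -> ingest -> worker -> router -> queue -> front -> core -> shard -> broker

Visit sink
sink → store
store → mirror
mirror → index
index → gate
index → root
root → auth
auth → back
back → bridge
sink → leaf
sink → hub
hub → agent
agent → ingest
ingest → worker
worker → router
router → queue
queue → front
front → core
queue → shard
shard → broker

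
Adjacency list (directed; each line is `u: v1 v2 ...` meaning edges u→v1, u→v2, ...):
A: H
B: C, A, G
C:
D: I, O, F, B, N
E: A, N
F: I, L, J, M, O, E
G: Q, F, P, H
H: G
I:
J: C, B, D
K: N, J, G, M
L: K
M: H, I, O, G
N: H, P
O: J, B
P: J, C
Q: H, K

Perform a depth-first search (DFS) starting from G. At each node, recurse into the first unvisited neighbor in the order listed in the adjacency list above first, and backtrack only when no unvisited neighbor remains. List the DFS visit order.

Visit G
G → Q
Q → H
Q → K
K → N
N → P
P → J
J → C
J → B
B → A
J → D
D → I
D → O
D → F
F → L
F → M
F → E

G -> Q -> H -> K -> N -> P -> J -> C -> B -> A -> D -> I -> O -> F -> L -> M -> E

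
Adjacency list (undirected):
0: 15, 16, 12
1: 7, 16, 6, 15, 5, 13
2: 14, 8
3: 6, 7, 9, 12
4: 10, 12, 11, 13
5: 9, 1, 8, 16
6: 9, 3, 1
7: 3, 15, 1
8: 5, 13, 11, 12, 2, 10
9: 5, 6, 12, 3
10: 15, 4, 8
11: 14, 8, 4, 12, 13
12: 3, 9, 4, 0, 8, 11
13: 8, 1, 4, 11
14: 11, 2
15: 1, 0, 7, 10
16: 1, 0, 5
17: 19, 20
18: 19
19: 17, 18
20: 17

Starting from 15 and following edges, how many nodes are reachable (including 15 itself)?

17

BFS from 15 visits: 15, 10, 7, 1, 0, 8, 4, 3, 16, 13, 6, 5, 12, 11, 2, 9, 14
Reachable nodes: 17 of 21 total.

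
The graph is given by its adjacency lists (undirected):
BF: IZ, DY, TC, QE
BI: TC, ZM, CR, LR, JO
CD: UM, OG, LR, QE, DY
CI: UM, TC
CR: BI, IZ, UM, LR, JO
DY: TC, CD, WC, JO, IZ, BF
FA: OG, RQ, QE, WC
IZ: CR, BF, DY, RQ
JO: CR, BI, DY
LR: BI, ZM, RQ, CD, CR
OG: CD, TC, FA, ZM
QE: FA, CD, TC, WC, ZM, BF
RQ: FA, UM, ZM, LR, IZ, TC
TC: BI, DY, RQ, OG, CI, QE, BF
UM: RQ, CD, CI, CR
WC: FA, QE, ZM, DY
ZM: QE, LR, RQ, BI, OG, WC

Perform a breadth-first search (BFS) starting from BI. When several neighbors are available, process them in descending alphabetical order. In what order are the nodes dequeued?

BI → ZM → TC → LR → JO → CR → WC → RQ → QE → OG → DY → CI → BF → CD → UM → IZ → FA

Visit BI; enqueue ZM, TC, LR, JO, CR → queue [ZM, TC, LR, JO, CR]
Visit ZM; enqueue WC, RQ, QE, OG → queue [TC, LR, JO, CR, WC, RQ, QE, OG]
Visit TC; enqueue DY, CI, BF → queue [LR, JO, CR, WC, RQ, QE, OG, DY, CI, BF]
Visit LR; enqueue CD → queue [JO, CR, WC, RQ, QE, OG, DY, CI, BF, CD]
Visit JO → queue [CR, WC, RQ, QE, OG, DY, CI, BF, CD]
Visit CR; enqueue UM, IZ → queue [WC, RQ, QE, OG, DY, CI, BF, CD, UM, IZ]
Visit WC; enqueue FA → queue [RQ, QE, OG, DY, CI, BF, CD, UM, IZ, FA]
Visit RQ → queue [QE, OG, DY, CI, BF, CD, UM, IZ, FA]
Visit QE → queue [OG, DY, CI, BF, CD, UM, IZ, FA]
Visit OG → queue [DY, CI, BF, CD, UM, IZ, FA]
Visit DY → queue [CI, BF, CD, UM, IZ, FA]
Visit CI → queue [BF, CD, UM, IZ, FA]
Visit BF → queue [CD, UM, IZ, FA]
Visit CD → queue [UM, IZ, FA]
Visit UM → queue [IZ, FA]
Visit IZ → queue [FA]
Visit FA → queue []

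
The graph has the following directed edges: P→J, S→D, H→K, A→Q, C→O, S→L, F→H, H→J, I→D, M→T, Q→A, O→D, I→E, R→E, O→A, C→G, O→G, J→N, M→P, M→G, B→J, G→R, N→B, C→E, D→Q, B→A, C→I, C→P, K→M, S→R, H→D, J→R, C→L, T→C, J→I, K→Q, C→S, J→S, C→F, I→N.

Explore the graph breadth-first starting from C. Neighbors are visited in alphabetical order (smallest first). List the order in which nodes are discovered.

C → E → F → G → I → L → O → P → S → H → R → D → N → A → J → K → Q → B → M → T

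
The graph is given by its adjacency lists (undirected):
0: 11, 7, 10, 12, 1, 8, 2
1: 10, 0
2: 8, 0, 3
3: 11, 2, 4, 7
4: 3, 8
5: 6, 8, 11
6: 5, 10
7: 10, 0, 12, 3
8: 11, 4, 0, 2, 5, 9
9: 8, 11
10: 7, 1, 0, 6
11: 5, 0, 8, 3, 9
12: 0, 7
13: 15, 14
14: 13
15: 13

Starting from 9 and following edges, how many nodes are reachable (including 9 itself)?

BFS from 9 visits: 9, 11, 8, 5, 3, 0, 4, 2, 6, 7, 12, 10, 1
Reachable nodes: 13 of 16 total.

13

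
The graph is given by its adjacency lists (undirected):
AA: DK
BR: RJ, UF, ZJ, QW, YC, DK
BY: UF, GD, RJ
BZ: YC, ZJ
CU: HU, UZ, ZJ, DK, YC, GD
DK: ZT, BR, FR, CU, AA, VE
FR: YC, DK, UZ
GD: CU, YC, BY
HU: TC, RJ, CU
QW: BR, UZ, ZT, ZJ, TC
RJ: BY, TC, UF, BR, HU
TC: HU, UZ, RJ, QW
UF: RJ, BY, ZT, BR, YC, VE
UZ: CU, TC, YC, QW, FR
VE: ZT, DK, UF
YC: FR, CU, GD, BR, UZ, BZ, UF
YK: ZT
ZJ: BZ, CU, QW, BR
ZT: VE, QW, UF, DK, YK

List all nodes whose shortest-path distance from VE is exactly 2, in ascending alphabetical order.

Level 0: VE
Level 1: DK, UF, ZT
Level 2: AA, BR, BY, CU, FR, QW, RJ, YC, YK
Level 3: BZ, GD, HU, TC, UZ, ZJ

AA, BR, BY, CU, FR, QW, RJ, YC, YK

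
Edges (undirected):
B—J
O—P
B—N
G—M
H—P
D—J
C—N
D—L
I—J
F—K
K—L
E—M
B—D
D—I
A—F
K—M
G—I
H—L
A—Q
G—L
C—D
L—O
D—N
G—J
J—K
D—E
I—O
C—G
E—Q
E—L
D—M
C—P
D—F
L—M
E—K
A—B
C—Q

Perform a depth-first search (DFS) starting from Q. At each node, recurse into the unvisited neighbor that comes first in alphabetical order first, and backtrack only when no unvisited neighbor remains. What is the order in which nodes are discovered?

Visit Q
Q → A
A → B
B → D
D → C
C → G
G → I
I → J
J → K
K → E
E → L
L → H
H → P
P → O
L → M
K → F
C → N

Q -> A -> B -> D -> C -> G -> I -> J -> K -> E -> L -> H -> P -> O -> M -> F -> N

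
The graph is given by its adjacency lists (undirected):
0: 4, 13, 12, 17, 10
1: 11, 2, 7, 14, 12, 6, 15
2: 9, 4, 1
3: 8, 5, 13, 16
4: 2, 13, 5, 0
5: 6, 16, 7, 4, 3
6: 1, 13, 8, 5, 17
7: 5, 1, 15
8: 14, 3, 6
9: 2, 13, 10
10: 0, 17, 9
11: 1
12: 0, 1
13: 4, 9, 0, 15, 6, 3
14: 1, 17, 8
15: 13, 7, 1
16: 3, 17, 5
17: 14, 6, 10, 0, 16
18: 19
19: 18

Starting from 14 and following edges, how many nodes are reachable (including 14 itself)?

BFS from 14 visits: 14, 17, 8, 1, 16, 10, 6, 0, 3, 15, 12, 11, 7, 2, 5, 9, 13, 4
Reachable nodes: 18 of 20 total.

18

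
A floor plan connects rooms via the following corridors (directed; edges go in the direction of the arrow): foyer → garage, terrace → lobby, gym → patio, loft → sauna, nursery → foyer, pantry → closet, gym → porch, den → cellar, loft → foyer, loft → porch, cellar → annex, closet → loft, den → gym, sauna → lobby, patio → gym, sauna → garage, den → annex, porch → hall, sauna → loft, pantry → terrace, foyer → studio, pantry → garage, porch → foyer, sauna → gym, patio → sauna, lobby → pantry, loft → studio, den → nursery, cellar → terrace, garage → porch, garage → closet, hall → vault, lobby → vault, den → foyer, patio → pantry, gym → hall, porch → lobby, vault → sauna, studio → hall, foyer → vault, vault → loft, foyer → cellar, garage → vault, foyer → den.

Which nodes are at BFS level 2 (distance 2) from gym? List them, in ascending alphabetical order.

foyer, lobby, pantry, sauna, vault

Level 0: gym
Level 1: hall, patio, porch
Level 2: foyer, lobby, pantry, sauna, vault
Level 3: cellar, closet, den, garage, loft, studio, terrace
Level 4: annex, nursery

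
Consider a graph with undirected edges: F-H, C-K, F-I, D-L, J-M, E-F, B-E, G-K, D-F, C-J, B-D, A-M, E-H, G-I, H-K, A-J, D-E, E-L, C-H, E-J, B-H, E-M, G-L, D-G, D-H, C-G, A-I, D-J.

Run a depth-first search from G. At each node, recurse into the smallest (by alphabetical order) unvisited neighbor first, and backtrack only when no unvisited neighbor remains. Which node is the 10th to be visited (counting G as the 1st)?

J

Visit G
G → C
C → H
H → B
B → D
D → E
E → F
F → I
I → A
A → J
J → M
E → L
H → K

Visit order: G, C, H, B, D, E, F, I, A, J, M, L, K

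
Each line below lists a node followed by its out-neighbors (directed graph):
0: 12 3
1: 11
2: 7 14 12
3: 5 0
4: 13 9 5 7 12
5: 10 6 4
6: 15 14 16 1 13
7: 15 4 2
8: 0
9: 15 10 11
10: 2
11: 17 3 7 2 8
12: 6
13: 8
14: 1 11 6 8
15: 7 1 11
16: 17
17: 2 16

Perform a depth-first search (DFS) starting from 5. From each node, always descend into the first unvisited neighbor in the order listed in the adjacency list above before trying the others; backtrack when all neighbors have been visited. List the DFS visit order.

5 10 2 7 15 1 11 17 16 3 0 12 6 14 8 13 4 9

Visit 5
5 → 10
10 → 2
2 → 7
7 → 15
15 → 1
1 → 11
11 → 17
17 → 16
11 → 3
3 → 0
0 → 12
12 → 6
6 → 14
14 → 8
6 → 13
7 → 4
4 → 9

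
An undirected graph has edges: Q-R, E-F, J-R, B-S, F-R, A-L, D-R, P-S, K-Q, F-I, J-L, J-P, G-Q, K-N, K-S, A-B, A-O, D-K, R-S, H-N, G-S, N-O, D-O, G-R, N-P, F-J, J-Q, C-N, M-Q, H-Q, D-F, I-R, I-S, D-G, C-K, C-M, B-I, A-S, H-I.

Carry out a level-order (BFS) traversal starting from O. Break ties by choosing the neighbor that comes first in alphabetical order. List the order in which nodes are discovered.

Visit O; enqueue A, D, N → queue [A, D, N]
Visit A; enqueue B, L, S → queue [D, N, B, L, S]
Visit D; enqueue F, G, K, R → queue [N, B, L, S, F, G, K, R]
Visit N; enqueue C, H, P → queue [B, L, S, F, G, K, R, C, H, P]
Visit B; enqueue I → queue [L, S, F, G, K, R, C, H, P, I]
Visit L; enqueue J → queue [S, F, G, K, R, C, H, P, I, J]
Visit S → queue [F, G, K, R, C, H, P, I, J]
Visit F; enqueue E → queue [G, K, R, C, H, P, I, J, E]
Visit G; enqueue Q → queue [K, R, C, H, P, I, J, E, Q]
Visit K → queue [R, C, H, P, I, J, E, Q]
Visit R → queue [C, H, P, I, J, E, Q]
Visit C; enqueue M → queue [H, P, I, J, E, Q, M]
Visit H → queue [P, I, J, E, Q, M]
Visit P → queue [I, J, E, Q, M]
Visit I → queue [J, E, Q, M]
Visit J → queue [E, Q, M]
Visit E → queue [Q, M]
Visit Q → queue [M]
Visit M → queue []

O A D N B L S F G K R C H P I J E Q M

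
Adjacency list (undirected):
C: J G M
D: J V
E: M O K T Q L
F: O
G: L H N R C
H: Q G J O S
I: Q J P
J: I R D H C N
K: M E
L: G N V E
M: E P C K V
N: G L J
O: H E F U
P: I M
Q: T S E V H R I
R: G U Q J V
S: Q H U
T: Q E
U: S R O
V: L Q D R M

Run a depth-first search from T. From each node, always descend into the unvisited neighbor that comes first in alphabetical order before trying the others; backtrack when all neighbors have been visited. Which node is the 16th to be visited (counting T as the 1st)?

Visit T
T → E
E → K
K → M
M → C
C → G
G → H
H → J
J → D
D → V
V → L
L → N
V → Q
Q → I
I → P
Q → R
R → U
U → O
O → F
U → S

Visit order: T, E, K, M, C, G, H, J, D, V, L, N, Q, I, P, R, U, O, F, S

R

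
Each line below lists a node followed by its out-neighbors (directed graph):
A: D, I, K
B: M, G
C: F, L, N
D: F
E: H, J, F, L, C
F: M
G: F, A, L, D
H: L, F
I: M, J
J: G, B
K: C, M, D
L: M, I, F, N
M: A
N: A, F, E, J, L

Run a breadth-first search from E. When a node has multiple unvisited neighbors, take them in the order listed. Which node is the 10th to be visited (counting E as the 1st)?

Visit E; enqueue H, J, F, L, C → queue [H, J, F, L, C]
Visit H → queue [J, F, L, C]
Visit J; enqueue G, B → queue [F, L, C, G, B]
Visit F; enqueue M → queue [L, C, G, B, M]
Visit L; enqueue I, N → queue [C, G, B, M, I, N]
Visit C → queue [G, B, M, I, N]
Visit G; enqueue A, D → queue [B, M, I, N, A, D]
Visit B → queue [M, I, N, A, D]
Visit M → queue [I, N, A, D]
Visit I → queue [N, A, D]
Visit N → queue [A, D]
Visit A; enqueue K → queue [D, K]
Visit D → queue [K]
Visit K → queue []

Visit order: E, H, J, F, L, C, G, B, M, I, N, A, D, K

I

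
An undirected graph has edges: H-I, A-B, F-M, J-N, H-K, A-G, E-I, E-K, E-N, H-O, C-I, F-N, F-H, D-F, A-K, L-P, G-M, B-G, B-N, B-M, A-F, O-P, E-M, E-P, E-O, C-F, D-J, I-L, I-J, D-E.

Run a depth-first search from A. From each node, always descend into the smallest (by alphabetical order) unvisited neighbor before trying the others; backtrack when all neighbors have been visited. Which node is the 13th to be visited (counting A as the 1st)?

P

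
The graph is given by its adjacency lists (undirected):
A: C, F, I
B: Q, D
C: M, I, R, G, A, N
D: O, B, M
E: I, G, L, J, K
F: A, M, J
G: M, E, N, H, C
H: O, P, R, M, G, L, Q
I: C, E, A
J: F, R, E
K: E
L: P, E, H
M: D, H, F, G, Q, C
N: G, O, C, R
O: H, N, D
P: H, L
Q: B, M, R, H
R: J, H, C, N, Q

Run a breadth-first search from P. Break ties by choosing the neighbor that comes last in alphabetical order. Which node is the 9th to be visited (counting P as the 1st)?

Visit P; enqueue L, H → queue [L, H]
Visit L; enqueue E → queue [H, E]
Visit H; enqueue R, Q, O, M, G → queue [E, R, Q, O, M, G]
Visit E; enqueue K, J, I → queue [R, Q, O, M, G, K, J, I]
Visit R; enqueue N, C → queue [Q, O, M, G, K, J, I, N, C]
Visit Q; enqueue B → queue [O, M, G, K, J, I, N, C, B]
Visit O; enqueue D → queue [M, G, K, J, I, N, C, B, D]
Visit M; enqueue F → queue [G, K, J, I, N, C, B, D, F]
Visit G → queue [K, J, I, N, C, B, D, F]
Visit K → queue [J, I, N, C, B, D, F]
Visit J → queue [I, N, C, B, D, F]
Visit I; enqueue A → queue [N, C, B, D, F, A]
Visit N → queue [C, B, D, F, A]
Visit C → queue [B, D, F, A]
Visit B → queue [D, F, A]
Visit D → queue [F, A]
Visit F → queue [A]
Visit A → queue []

Visit order: P, L, H, E, R, Q, O, M, G, K, J, I, N, C, B, D, F, A

G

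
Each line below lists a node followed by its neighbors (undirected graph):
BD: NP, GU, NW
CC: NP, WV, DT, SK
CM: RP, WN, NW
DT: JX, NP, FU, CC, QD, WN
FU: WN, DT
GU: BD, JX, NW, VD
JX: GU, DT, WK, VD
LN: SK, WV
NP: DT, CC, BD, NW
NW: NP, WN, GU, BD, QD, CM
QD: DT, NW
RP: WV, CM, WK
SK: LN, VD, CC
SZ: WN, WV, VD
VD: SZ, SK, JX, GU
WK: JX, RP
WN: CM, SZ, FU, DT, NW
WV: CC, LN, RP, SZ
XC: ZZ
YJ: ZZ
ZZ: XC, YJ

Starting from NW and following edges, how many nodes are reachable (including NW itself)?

18

BFS from NW visits: NW, WN, QD, NP, GU, CM, BD, SZ, FU, DT, CC, VD, JX, RP, WV, SK, WK, LN
Reachable nodes: 18 of 21 total.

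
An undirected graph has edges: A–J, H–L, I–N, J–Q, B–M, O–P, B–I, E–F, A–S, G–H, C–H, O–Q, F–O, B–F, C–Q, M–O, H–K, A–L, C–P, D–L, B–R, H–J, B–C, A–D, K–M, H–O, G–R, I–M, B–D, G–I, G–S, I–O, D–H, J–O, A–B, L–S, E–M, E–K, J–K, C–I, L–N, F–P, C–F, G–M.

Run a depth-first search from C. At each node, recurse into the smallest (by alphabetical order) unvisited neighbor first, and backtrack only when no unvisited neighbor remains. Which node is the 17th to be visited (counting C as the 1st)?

L

Visit C
C → B
B → A
A → D
D → H
H → G
G → I
I → M
M → E
E → F
F → O
O → J
J → K
J → Q
O → P
I → N
N → L
L → S
G → R

Visit order: C, B, A, D, H, G, I, M, E, F, O, J, K, Q, P, N, L, S, R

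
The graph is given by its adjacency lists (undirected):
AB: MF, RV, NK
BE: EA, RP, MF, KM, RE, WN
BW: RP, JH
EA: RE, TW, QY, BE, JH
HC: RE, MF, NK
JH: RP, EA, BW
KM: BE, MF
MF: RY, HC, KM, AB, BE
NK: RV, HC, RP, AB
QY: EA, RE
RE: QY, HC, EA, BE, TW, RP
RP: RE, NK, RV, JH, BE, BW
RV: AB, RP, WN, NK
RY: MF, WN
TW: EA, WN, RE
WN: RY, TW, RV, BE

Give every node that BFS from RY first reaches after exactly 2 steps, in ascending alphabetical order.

AB, BE, HC, KM, RV, TW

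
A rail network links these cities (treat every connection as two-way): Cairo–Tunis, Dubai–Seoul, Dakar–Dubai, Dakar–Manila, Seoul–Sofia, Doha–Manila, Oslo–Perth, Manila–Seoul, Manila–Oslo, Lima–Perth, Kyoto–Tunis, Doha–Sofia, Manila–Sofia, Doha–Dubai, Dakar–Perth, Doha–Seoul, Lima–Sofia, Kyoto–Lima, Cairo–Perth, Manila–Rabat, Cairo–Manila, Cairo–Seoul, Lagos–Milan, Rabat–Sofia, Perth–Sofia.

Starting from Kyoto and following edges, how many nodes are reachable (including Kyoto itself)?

13

BFS from Kyoto visits: Kyoto, Lima, Tunis, Perth, Sofia, Cairo, Dakar, Oslo, Doha, Manila, Rabat, Seoul, Dubai
Reachable nodes: 13 of 15 total.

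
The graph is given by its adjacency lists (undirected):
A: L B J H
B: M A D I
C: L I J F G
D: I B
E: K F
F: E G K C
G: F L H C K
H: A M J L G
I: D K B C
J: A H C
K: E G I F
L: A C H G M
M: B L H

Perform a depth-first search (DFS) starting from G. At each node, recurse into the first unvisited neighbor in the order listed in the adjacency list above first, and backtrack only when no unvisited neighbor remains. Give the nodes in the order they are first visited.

Visit G
G → F
F → E
E → K
K → I
I → D
D → B
B → M
M → L
L → A
A → J
J → H
J → C

G F E K I D B M L A J H C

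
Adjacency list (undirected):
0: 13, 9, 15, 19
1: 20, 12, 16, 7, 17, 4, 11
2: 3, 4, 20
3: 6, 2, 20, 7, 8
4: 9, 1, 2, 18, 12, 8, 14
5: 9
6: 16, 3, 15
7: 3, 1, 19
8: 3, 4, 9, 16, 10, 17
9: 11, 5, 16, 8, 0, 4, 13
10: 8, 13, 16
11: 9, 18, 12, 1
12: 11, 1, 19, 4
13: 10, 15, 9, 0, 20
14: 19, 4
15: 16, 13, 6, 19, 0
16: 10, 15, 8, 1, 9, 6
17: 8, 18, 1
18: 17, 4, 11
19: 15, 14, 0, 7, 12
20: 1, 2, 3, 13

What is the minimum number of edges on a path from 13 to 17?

3

Level 0: 13
Level 1: 0, 9, 10, 15, 20
Level 2: 1, 2, 3, 4, 5, 6, 8, 11, 16, 19
Level 3: 7, 12, 14, 17, 18
17 first appears at level 3.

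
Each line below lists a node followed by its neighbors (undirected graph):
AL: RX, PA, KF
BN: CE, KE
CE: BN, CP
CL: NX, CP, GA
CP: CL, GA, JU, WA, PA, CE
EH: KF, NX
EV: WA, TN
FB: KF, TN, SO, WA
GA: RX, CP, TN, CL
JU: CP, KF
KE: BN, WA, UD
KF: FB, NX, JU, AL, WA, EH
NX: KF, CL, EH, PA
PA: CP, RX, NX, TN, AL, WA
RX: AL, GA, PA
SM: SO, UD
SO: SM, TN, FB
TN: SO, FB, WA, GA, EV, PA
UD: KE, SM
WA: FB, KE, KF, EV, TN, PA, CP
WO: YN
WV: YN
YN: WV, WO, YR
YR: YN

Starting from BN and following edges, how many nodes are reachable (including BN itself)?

BFS from BN visits: BN, CE, KE, CP, UD, WA, CL, GA, JU, PA, SM, EV, FB, KF, TN, NX, RX, AL, SO, EH
Reachable nodes: 20 of 24 total.

20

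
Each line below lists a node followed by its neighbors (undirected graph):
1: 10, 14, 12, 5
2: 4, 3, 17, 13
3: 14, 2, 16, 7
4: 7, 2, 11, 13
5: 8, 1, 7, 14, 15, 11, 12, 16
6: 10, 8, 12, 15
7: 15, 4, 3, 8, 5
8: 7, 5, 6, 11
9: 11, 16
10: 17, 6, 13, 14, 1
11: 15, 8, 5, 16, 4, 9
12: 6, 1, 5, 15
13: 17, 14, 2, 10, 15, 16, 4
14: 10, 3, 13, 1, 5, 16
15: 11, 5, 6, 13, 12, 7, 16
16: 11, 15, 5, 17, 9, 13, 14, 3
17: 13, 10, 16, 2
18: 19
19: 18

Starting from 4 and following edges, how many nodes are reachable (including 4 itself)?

BFS from 4 visits: 4, 7, 2, 11, 13, 15, 3, 8, 5, 17, 16, 9, 14, 10, 6, 12, 1
Reachable nodes: 17 of 19 total.

17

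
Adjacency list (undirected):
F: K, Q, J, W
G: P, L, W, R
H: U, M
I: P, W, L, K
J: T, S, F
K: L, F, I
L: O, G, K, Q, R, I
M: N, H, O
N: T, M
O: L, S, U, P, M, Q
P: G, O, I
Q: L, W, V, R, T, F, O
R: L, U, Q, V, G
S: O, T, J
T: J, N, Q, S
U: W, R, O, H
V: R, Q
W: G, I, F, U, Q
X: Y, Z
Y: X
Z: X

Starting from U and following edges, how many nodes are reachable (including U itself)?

18

BFS from U visits: U, W, R, O, H, G, I, F, Q, L, V, S, P, M, K, J, T, N
Reachable nodes: 18 of 21 total.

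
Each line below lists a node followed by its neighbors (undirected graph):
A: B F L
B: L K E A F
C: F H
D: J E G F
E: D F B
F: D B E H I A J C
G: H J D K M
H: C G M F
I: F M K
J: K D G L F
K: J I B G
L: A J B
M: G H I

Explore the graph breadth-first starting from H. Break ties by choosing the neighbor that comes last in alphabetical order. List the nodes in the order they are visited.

H, M, G, F, C, I, K, J, D, E, B, A, L

Visit H; enqueue M, G, F, C → queue [M, G, F, C]
Visit M; enqueue I → queue [G, F, C, I]
Visit G; enqueue K, J, D → queue [F, C, I, K, J, D]
Visit F; enqueue E, B, A → queue [C, I, K, J, D, E, B, A]
Visit C → queue [I, K, J, D, E, B, A]
Visit I → queue [K, J, D, E, B, A]
Visit K → queue [J, D, E, B, A]
Visit J; enqueue L → queue [D, E, B, A, L]
Visit D → queue [E, B, A, L]
Visit E → queue [B, A, L]
Visit B → queue [A, L]
Visit A → queue [L]
Visit L → queue []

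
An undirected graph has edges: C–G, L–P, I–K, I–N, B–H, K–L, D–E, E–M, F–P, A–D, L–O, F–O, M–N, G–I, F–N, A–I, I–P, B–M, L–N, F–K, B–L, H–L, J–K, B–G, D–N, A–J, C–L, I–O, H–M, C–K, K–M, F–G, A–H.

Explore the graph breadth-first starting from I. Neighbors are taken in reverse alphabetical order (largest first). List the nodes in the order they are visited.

Visit I; enqueue P, O, N, K, G, A → queue [P, O, N, K, G, A]
Visit P; enqueue L, F → queue [O, N, K, G, A, L, F]
Visit O → queue [N, K, G, A, L, F]
Visit N; enqueue M, D → queue [K, G, A, L, F, M, D]
Visit K; enqueue J, C → queue [G, A, L, F, M, D, J, C]
Visit G; enqueue B → queue [A, L, F, M, D, J, C, B]
Visit A; enqueue H → queue [L, F, M, D, J, C, B, H]
Visit L → queue [F, M, D, J, C, B, H]
Visit F → queue [M, D, J, C, B, H]
Visit M; enqueue E → queue [D, J, C, B, H, E]
Visit D → queue [J, C, B, H, E]
Visit J → queue [C, B, H, E]
Visit C → queue [B, H, E]
Visit B → queue [H, E]
Visit H → queue [E]
Visit E → queue []

I, P, O, N, K, G, A, L, F, M, D, J, C, B, H, E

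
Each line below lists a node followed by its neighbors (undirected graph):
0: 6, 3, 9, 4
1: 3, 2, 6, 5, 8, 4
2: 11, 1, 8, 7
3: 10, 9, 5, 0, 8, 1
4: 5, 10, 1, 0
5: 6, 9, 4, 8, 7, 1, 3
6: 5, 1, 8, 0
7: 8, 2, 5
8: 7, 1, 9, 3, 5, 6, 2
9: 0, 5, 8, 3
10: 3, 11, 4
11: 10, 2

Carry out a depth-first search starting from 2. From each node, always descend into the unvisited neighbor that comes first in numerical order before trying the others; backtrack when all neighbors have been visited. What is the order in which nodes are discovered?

2 → 1 → 3 → 0 → 4 → 5 → 6 → 8 → 7 → 9 → 10 → 11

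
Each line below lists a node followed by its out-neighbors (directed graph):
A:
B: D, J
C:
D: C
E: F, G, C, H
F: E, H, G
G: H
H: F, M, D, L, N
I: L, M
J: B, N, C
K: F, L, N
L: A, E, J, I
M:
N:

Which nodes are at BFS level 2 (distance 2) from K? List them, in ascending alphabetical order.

Level 0: K
Level 1: F, L, N
Level 2: A, E, G, H, I, J
Level 3: B, C, D, M

A, E, G, H, I, J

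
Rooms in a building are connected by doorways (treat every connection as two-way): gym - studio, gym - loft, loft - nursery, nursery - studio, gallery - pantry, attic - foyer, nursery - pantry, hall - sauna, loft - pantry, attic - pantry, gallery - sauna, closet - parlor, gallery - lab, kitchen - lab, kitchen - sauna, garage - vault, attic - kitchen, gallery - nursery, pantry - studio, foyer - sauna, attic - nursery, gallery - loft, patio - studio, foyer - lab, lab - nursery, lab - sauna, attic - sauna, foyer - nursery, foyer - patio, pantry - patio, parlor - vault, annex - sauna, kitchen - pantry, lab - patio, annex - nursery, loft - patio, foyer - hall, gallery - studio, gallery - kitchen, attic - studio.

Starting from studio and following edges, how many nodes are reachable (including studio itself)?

14

BFS from studio visits: studio, patio, pantry, nursery, gym, gallery, attic, loft, lab, foyer, kitchen, annex, sauna, hall
Reachable nodes: 14 of 18 total.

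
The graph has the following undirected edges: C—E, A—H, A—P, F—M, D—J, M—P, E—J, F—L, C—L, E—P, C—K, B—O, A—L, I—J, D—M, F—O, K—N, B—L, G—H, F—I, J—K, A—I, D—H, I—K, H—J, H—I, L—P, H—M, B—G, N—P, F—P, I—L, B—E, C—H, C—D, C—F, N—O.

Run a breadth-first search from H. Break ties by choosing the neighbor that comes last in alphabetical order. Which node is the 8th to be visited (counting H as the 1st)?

A

Visit H; enqueue M, J, I, G, D, C, A → queue [M, J, I, G, D, C, A]
Visit M; enqueue P, F → queue [J, I, G, D, C, A, P, F]
Visit J; enqueue K, E → queue [I, G, D, C, A, P, F, K, E]
Visit I; enqueue L → queue [G, D, C, A, P, F, K, E, L]
Visit G; enqueue B → queue [D, C, A, P, F, K, E, L, B]
Visit D → queue [C, A, P, F, K, E, L, B]
Visit C → queue [A, P, F, K, E, L, B]
Visit A → queue [P, F, K, E, L, B]
Visit P; enqueue N → queue [F, K, E, L, B, N]
Visit F; enqueue O → queue [K, E, L, B, N, O]
Visit K → queue [E, L, B, N, O]
Visit E → queue [L, B, N, O]
Visit L → queue [B, N, O]
Visit B → queue [N, O]
Visit N → queue [O]
Visit O → queue []

Visit order: H, M, J, I, G, D, C, A, P, F, K, E, L, B, N, O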